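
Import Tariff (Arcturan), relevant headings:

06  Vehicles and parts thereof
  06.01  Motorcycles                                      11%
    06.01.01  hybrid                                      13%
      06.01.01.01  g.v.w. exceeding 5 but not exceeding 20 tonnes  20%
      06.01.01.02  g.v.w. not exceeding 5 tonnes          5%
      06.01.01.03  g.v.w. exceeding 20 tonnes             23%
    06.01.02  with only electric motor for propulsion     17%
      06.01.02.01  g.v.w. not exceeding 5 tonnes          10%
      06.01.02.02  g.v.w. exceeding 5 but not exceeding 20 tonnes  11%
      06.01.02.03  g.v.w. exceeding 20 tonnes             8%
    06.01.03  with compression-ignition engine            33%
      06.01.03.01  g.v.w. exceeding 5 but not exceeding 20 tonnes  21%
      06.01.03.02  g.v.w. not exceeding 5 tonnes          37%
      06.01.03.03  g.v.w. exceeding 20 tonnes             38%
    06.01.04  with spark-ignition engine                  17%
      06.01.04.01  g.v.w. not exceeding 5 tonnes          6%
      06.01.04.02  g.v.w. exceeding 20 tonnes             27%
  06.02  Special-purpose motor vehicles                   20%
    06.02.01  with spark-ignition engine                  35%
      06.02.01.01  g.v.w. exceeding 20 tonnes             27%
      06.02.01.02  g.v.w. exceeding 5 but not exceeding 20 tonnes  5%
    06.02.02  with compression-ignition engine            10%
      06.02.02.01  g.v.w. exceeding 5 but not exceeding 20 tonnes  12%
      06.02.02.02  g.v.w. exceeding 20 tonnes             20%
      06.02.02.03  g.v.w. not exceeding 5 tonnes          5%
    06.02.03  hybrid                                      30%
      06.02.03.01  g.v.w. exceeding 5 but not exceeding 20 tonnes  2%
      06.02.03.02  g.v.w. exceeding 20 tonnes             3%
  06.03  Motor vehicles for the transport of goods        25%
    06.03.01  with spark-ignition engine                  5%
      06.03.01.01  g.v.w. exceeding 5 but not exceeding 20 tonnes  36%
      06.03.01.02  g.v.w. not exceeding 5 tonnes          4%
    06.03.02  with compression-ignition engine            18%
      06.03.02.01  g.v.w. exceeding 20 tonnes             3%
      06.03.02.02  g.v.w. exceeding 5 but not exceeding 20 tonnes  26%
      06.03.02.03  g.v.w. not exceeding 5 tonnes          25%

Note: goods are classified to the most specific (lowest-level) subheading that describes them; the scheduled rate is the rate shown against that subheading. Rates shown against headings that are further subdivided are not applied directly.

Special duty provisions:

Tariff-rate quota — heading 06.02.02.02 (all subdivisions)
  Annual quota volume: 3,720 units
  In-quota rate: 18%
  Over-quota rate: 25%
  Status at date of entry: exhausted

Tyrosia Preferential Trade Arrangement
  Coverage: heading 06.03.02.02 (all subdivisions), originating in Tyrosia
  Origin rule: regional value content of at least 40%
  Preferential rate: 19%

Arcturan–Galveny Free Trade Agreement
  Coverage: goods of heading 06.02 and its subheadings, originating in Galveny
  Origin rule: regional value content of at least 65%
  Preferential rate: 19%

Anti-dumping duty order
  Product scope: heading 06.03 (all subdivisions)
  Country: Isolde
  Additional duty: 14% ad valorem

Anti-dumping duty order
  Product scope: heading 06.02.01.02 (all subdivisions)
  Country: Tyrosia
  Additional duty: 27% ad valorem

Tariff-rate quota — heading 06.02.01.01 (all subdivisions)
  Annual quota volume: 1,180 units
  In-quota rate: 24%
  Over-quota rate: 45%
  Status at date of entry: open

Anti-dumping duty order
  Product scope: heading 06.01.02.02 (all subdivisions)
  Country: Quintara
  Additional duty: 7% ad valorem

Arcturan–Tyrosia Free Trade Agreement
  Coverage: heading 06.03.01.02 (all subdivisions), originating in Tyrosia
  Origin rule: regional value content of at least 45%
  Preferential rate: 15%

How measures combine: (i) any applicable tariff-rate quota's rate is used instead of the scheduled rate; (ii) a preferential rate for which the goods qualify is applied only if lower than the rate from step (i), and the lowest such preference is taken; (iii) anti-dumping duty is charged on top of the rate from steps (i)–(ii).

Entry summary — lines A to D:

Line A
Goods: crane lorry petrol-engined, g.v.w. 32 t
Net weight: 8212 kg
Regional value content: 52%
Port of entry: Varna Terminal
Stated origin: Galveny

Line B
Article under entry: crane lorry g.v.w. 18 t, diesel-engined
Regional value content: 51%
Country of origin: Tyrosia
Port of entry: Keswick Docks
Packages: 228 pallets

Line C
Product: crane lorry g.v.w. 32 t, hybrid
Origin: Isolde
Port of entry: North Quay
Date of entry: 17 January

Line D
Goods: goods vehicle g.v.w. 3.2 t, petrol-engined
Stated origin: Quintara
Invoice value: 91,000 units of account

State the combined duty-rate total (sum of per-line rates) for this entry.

Line A: crane lorry → 06.02; petrol-engined → 06.02.01; g.v.w. 32 t → 06.02.01.01. Scheduled 27%. quota on 06.02.01.01 open → in-quota 24%; Galveny agreement on 06.02: RVC < 65%. → 24%.
Line B: crane lorry → 06.02; diesel-engined → 06.02.02; g.v.w. 18 t → 06.02.02.01. Scheduled 12%. Tyrosia agreement on 06.03.02.02: 06.02.02.01 not covered; Tyrosia agreement on 06.03.01.02: 06.02.02.01 not covered. → 12%.
Line C: crane lorry → 06.02; hybrid → 06.02.03; g.v.w. 32 t → 06.02.03.02. Scheduled 3%. No special measure applies. → 3%.
Line D: goods vehicle → 06.03; petrol-engined → 06.03.01; g.v.w. 3.2 t → 06.03.01.02. Scheduled 4%. No special measure applies. → 4%.
Sum: 24% + 12% + 3% + 4% = 43%.

43%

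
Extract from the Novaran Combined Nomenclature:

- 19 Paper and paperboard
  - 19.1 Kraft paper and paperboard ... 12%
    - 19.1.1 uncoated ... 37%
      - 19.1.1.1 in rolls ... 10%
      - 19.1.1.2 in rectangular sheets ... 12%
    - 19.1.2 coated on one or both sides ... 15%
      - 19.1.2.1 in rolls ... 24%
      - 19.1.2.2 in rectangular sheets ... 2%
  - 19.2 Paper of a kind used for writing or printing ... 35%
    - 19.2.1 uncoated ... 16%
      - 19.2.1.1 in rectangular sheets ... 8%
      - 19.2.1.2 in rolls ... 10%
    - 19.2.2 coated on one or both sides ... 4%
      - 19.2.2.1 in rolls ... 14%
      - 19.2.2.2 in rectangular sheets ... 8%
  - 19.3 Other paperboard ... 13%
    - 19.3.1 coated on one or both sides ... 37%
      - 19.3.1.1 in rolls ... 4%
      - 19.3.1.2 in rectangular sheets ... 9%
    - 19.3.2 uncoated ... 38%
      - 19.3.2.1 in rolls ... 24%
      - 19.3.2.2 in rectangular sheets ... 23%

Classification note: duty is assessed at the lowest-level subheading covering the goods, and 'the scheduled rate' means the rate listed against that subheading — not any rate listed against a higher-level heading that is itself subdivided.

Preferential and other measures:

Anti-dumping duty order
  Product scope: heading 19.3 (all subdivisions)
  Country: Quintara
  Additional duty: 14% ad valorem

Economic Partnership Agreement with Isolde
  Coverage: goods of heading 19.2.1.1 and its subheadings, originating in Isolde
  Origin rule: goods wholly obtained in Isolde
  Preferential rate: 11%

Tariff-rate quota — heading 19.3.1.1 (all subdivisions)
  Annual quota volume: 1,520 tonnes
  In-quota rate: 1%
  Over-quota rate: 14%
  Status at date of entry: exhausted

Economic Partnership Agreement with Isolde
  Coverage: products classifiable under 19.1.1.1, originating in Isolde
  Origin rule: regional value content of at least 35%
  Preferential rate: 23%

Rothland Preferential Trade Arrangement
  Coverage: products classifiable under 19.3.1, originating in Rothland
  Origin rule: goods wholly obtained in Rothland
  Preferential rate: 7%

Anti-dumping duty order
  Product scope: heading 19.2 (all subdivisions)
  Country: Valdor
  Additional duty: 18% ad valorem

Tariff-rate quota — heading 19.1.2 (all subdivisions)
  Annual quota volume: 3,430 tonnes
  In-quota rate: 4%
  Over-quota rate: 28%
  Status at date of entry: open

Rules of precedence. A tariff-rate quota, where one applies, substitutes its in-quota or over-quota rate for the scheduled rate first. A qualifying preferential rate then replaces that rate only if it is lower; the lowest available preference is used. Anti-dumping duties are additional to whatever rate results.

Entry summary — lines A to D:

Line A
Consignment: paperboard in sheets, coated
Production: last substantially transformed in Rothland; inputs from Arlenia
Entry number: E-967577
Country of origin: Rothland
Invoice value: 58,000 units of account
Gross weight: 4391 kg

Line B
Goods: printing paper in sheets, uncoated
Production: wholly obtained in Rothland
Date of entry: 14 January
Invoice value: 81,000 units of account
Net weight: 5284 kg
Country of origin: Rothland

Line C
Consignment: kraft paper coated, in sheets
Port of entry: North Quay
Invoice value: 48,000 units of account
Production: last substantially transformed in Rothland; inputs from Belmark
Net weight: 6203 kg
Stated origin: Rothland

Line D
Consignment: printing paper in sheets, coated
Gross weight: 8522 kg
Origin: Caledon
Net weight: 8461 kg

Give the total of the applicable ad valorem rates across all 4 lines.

29%

Line A: paperboard → 19.3; coated → 19.3.1; in sheets → 19.3.1.2. Scheduled 9%. Rothland agreement on 19.3.1: not wholly obtained. → 9%.
Line B: printing paper → 19.2; uncoated → 19.2.1; in sheets → 19.2.1.1. Scheduled 8%. Rothland agreement on 19.3.1: 19.2.1.1 not covered. → 8%.
Line C: kraft paper → 19.1; coated → 19.1.2; in sheets → 19.1.2.2. Scheduled 2%. quota on 19.1.2 open → in-quota 4%; Rothland agreement on 19.3.1: 19.1.2.2 not covered. → 4%.
Line D: printing paper → 19.2; coated → 19.2.2; in sheets → 19.2.2.2. Scheduled 8%. No special measure applies. → 8%.
Sum: 9% + 8% + 4% + 8% = 29%.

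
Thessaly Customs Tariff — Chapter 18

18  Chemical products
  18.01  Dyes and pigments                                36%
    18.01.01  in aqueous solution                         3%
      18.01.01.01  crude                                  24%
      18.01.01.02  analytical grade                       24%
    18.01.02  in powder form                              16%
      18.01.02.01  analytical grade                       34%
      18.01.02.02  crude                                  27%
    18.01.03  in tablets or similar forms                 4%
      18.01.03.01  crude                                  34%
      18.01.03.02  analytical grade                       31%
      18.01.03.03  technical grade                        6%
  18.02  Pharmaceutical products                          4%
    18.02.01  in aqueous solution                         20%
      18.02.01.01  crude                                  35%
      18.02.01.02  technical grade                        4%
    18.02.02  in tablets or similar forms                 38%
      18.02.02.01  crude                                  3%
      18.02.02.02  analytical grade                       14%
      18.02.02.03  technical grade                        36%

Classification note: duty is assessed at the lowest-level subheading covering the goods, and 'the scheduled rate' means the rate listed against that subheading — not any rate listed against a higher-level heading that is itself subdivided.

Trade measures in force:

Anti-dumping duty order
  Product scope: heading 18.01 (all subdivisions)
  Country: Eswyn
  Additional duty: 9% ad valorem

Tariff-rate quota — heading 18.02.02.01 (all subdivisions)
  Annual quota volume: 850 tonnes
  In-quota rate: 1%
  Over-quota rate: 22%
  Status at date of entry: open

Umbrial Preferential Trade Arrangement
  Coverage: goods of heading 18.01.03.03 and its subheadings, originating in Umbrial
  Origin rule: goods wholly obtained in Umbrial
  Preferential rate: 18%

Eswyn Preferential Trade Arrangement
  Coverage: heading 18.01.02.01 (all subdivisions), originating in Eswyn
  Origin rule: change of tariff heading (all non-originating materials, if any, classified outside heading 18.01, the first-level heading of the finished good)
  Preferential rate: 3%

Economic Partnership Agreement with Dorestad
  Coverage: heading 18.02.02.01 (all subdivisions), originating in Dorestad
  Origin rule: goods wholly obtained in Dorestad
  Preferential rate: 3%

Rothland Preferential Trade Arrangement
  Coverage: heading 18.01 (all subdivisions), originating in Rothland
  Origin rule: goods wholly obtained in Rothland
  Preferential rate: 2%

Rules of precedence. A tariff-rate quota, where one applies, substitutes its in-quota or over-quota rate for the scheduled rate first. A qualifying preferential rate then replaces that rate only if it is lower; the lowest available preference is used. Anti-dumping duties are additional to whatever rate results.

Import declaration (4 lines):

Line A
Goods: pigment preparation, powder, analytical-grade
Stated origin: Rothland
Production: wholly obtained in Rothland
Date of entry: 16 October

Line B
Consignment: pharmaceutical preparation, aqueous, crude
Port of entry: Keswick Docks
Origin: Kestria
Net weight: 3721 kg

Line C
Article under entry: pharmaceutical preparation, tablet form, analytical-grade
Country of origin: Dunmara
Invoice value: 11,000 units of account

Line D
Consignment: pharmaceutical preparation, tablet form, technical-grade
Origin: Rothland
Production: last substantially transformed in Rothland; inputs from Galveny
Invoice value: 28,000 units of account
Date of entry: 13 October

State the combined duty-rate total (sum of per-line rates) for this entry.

Line A: pigment → 18.01; powder → 18.01.02; analytical-grade → 18.01.02.01. Scheduled 34%. Rothland agreement on 18.01: wholly obtained → 2% available; preferential 2%. → 2%.
Line B: pharmaceutical → 18.02; aqueous → 18.02.01; crude → 18.02.01.01. Scheduled 35%. No special measure applies. → 35%.
Line C: pharmaceutical → 18.02; tablet form → 18.02.02; analytical-grade → 18.02.02.02. Scheduled 14%. No special measure applies. → 14%.
Line D: pharmaceutical → 18.02; tablet form → 18.02.02; technical-grade → 18.02.02.03. Scheduled 36%. Rothland agreement on 18.01: 18.02.02.03 not covered. → 36%.
Sum: 2% + 35% + 14% + 36% = 87%.

87%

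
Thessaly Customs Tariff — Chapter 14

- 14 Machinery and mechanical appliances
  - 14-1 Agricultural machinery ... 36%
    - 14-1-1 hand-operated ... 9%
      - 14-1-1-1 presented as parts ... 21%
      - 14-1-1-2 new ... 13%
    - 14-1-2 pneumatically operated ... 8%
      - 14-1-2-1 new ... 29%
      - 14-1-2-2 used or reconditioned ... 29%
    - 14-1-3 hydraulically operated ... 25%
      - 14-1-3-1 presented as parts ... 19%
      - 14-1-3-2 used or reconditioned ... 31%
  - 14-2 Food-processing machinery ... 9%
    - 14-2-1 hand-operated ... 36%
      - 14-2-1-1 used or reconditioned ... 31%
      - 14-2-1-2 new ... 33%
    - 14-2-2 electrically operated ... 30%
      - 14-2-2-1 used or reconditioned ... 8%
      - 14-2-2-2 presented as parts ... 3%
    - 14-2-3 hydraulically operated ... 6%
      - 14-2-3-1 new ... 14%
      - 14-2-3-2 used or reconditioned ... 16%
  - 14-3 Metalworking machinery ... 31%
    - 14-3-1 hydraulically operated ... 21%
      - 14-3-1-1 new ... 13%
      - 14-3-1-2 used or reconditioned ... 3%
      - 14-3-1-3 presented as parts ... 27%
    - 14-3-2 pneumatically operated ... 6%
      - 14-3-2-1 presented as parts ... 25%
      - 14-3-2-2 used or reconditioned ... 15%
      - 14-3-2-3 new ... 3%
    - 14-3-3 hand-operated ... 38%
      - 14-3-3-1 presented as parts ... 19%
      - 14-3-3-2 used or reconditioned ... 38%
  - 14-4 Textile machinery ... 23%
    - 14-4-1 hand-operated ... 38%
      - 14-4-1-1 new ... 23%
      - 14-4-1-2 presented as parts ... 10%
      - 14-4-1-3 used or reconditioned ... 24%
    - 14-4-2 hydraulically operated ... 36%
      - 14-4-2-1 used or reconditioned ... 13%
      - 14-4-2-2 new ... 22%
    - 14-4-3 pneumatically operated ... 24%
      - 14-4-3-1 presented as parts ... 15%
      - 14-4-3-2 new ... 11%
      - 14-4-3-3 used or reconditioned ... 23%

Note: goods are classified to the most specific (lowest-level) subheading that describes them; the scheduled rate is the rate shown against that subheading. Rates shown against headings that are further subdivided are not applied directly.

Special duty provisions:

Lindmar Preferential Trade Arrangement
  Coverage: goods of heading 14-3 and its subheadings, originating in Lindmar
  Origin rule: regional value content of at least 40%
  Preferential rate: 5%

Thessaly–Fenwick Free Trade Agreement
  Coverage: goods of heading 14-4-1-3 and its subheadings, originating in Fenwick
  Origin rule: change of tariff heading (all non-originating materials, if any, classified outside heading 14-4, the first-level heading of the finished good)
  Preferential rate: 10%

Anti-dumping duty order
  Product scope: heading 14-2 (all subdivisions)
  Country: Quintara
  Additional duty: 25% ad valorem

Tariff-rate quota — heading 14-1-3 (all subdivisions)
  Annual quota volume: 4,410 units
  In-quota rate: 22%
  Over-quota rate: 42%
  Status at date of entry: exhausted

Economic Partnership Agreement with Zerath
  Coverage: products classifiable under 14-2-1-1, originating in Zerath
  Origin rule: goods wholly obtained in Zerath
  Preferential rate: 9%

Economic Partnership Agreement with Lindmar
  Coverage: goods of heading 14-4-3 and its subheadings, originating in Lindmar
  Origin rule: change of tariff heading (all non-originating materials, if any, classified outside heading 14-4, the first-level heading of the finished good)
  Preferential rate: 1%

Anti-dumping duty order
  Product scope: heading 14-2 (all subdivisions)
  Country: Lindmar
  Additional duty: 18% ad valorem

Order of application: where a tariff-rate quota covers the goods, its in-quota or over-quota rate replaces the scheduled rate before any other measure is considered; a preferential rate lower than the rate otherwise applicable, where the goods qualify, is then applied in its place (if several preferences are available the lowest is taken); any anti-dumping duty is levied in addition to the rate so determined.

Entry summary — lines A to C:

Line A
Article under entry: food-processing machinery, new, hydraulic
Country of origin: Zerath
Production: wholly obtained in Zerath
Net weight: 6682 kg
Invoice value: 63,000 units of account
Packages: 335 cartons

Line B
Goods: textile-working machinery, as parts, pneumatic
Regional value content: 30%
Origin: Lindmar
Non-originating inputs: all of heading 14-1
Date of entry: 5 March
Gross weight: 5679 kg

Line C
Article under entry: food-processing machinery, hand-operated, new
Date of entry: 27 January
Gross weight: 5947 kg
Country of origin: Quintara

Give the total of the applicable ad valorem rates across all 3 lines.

Line A: food-processing → 14-2; hydraulic → 14-2-3; new → 14-2-3-1. Scheduled 14%. Zerath agreement on 14-2-1-1: 14-2-3-1 not covered. → 14%.
Line B: textile-working → 14-4; pneumatic → 14-4-3; as parts → 14-4-3-1. Scheduled 15%. Lindmar agreement on 14-3: 14-4-3-1 not covered; Lindmar agreement on 14-4-3: CTH met → 1% available; preferential 1%. → 1%.
Line C: food-processing → 14-2; hand-operated → 14-2-1; new → 14-2-1-2. Scheduled 33%. anti-dumping (Quintara, 14-2): +25%; total 33% + 25% = 58%. → 58%.
Sum: 14% + 1% + 58% = 73%.

73%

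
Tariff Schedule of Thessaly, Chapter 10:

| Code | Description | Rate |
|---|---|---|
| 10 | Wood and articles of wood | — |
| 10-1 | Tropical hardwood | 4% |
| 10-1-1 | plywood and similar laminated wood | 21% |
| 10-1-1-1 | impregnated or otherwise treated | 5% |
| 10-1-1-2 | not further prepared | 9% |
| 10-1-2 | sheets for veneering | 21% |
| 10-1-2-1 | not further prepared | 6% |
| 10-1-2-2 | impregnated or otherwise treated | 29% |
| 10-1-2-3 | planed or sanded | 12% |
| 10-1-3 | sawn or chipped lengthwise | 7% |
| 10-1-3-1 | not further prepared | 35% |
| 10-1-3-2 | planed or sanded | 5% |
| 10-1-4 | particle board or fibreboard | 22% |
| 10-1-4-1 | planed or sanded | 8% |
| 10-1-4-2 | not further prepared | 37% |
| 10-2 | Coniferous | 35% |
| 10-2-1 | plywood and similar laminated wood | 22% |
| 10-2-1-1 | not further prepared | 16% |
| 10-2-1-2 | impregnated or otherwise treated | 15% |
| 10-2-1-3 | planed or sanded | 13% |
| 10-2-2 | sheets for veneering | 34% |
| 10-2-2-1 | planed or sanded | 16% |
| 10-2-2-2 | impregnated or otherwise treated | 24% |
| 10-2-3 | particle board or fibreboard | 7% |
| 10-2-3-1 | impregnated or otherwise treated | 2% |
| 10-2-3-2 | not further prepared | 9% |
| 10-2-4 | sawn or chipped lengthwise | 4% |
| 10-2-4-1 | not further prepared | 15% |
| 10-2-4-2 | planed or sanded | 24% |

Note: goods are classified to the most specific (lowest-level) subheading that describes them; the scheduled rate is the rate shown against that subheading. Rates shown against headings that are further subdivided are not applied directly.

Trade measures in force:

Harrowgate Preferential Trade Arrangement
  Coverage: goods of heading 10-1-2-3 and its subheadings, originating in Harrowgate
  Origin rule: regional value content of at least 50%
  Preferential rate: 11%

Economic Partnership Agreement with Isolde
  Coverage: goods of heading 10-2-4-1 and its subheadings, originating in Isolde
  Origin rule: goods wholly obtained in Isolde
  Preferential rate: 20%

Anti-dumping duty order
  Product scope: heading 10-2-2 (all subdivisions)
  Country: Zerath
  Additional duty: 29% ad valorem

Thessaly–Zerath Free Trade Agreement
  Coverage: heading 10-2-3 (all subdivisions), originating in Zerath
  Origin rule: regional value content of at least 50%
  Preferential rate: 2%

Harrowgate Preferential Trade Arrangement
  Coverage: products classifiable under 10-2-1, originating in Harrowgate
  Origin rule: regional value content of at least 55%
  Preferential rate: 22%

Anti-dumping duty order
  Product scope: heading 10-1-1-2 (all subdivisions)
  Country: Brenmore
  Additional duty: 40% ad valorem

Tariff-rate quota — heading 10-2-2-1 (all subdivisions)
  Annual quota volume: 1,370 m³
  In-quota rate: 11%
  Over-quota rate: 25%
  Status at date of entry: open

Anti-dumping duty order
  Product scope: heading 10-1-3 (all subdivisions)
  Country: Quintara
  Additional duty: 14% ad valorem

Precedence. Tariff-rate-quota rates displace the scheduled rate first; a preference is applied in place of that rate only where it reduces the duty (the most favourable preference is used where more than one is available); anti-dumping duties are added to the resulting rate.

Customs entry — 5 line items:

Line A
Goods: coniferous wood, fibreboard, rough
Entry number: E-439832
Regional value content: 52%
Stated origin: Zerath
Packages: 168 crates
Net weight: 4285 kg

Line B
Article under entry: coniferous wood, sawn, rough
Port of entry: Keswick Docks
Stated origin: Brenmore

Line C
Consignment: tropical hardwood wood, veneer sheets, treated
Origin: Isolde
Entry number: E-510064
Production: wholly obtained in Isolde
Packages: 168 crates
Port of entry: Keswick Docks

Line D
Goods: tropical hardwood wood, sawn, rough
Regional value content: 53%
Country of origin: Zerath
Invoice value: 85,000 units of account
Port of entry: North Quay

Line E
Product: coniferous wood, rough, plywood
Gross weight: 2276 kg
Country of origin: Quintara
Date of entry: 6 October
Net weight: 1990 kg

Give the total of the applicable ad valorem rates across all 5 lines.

97%

Line A: coniferous → 10-2; fibreboard → 10-2-3; rough → 10-2-3-2. Scheduled 9%. Zerath agreement on 10-2-3: RVC ≥ 50% → 2% available; preferential 2%. → 2%.
Line B: coniferous → 10-2; sawn → 10-2-4; rough → 10-2-4-1. Scheduled 15%. No special measure applies. → 15%.
Line C: tropical hardwood → 10-1; veneer sheets → 10-1-2; treated → 10-1-2-2. Scheduled 29%. Isolde agreement on 10-2-4-1: 10-1-2-2 not covered. → 29%.
Line D: tropical hardwood → 10-1; sawn → 10-1-3; rough → 10-1-3-1. Scheduled 35%. Zerath agreement on 10-2-3: 10-1-3-1 not covered. → 35%.
Line E: coniferous → 10-2; plywood → 10-2-1; rough → 10-2-1-1. Scheduled 16%. No special measure applies. → 16%.
Sum: 2% + 15% + 29% + 35% + 16% = 97%.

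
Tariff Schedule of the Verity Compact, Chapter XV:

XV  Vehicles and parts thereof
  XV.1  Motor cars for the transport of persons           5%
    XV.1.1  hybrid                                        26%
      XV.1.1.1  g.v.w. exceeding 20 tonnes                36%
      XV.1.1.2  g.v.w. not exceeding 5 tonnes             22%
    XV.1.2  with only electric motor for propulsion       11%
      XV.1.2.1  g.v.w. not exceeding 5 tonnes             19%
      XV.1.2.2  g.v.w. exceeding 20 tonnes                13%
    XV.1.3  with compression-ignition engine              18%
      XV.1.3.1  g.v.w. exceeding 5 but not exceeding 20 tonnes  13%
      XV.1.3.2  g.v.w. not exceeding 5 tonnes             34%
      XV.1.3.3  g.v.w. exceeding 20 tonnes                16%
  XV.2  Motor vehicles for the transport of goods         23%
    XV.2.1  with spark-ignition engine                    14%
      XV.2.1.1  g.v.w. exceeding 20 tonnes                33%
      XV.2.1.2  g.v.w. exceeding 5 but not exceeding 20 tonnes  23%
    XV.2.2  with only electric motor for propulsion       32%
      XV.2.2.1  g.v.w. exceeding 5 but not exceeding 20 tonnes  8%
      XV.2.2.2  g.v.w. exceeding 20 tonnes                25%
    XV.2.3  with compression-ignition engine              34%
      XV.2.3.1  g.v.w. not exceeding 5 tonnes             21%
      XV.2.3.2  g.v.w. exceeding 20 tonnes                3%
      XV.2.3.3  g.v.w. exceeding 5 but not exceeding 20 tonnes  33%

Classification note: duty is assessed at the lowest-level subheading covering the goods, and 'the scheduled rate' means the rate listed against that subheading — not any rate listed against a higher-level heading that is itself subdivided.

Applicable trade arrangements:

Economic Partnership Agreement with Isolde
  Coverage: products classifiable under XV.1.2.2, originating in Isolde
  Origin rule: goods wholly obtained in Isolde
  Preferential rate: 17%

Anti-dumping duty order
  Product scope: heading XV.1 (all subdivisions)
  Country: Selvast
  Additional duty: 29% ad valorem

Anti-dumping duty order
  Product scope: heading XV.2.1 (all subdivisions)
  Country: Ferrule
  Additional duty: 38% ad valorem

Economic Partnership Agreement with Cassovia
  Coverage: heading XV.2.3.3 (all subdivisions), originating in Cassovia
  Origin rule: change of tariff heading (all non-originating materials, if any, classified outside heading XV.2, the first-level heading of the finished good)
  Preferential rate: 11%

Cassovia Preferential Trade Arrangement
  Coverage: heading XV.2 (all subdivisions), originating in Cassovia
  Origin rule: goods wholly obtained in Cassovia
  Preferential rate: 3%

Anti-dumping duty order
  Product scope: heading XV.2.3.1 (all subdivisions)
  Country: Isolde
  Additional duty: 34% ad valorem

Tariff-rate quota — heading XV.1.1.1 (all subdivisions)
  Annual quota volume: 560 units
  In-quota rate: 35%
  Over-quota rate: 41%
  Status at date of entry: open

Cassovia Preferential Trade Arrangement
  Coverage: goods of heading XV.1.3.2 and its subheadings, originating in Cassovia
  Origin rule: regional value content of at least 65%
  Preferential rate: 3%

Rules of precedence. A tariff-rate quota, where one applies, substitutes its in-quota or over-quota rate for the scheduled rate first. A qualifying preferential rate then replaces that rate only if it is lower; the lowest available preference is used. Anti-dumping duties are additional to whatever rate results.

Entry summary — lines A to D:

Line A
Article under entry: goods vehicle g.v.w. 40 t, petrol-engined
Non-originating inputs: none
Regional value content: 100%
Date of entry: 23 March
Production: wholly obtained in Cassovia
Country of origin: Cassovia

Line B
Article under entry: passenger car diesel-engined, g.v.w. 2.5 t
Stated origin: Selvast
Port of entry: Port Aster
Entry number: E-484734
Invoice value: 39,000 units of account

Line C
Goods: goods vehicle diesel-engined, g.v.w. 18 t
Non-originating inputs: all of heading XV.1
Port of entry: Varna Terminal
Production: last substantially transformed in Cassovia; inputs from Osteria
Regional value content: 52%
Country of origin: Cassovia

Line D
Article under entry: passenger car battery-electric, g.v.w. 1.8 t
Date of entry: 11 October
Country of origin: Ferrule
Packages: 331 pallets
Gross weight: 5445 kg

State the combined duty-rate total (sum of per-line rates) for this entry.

Line A: goods vehicle → XV.2; petrol-engined → XV.2.1; g.v.w. 40 t → XV.2.1.1. Scheduled 33%. Cassovia agreement on XV.2.3.3: XV.2.1.1 not covered; Cassovia agreement on XV.2: wholly obtained → 3% available; Cassovia agreement on XV.1.3.2: XV.2.1.1 not covered; preferential 3%. → 3%.
Line B: passenger car → XV.1; diesel-engined → XV.1.3; g.v.w. 2.5 t → XV.1.3.2. Scheduled 34%. anti-dumping (Selvast, XV.1): +29%; total 34% + 29% = 63%. → 63%.
Line C: goods vehicle → XV.2; diesel-engined → XV.2.3; g.v.w. 18 t → XV.2.3.3. Scheduled 33%. Cassovia agreement on XV.2.3.3: CTH met → 11% available; Cassovia agreement on XV.2: not wholly obtained; Cassovia agreement on XV.1.3.2: XV.2.3.3 not covered; preferential 11%. → 11%.
Line D: passenger car → XV.1; battery-electric → XV.1.2; g.v.w. 1.8 t → XV.1.2.1. Scheduled 19%. No special measure applies. → 19%.
Sum: 3% + 63% + 11% + 19% = 96%.

96%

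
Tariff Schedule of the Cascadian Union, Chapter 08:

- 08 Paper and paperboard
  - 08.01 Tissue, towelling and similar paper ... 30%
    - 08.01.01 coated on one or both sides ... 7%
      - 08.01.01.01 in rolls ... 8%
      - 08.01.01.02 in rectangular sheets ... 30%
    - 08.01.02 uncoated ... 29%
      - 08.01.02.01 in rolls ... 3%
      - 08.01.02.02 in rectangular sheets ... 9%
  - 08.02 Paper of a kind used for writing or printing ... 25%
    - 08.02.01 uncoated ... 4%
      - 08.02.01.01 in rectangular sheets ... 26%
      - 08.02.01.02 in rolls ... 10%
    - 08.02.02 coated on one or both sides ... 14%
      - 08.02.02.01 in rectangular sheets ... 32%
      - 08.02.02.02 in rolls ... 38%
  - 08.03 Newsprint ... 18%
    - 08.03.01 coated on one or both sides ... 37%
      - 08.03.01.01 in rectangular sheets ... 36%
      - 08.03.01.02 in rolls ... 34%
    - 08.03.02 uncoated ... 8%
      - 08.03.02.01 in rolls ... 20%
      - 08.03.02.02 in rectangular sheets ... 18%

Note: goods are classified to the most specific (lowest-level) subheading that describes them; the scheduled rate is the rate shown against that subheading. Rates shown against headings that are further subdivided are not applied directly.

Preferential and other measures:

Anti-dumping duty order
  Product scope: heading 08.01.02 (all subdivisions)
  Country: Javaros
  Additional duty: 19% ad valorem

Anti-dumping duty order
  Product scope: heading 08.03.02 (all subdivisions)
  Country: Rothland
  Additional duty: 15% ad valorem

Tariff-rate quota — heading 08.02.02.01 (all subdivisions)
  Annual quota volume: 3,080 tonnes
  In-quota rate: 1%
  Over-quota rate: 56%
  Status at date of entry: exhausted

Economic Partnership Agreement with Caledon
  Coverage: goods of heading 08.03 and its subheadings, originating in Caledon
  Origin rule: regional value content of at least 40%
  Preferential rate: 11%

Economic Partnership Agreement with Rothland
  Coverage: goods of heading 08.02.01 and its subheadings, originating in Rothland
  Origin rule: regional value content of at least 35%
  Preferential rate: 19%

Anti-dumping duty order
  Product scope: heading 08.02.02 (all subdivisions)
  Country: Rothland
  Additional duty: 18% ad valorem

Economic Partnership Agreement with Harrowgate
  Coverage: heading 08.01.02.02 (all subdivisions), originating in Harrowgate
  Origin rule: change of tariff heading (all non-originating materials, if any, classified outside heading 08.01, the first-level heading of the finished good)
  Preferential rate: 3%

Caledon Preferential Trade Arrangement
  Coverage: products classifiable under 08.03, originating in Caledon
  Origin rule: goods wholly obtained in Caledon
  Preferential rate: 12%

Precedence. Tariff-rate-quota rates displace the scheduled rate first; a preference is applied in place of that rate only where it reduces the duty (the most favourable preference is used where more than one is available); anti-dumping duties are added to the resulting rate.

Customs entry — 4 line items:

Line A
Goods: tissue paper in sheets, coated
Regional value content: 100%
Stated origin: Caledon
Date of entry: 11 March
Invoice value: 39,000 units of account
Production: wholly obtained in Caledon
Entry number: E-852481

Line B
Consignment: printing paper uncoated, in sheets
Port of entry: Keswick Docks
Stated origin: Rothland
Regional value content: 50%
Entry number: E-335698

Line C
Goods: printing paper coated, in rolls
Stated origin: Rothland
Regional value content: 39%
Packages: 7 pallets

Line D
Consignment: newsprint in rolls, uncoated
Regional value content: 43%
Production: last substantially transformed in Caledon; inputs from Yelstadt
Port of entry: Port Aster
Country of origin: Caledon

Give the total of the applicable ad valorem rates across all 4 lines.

Line A: tissue paper → 08.01; coated → 08.01.01; in sheets → 08.01.01.02. Scheduled 30%. Caledon agreement on 08.03: 08.01.01.02 not covered; Caledon agreement on 08.03: 08.01.01.02 not covered. → 30%.
Line B: printing paper → 08.02; uncoated → 08.02.01; in sheets → 08.02.01.01. Scheduled 26%. Rothland agreement on 08.02.01: RVC ≥ 35% → 19% available; preferential 19%. → 19%.
Line C: printing paper → 08.02; coated → 08.02.02; in rolls → 08.02.02.02. Scheduled 38%. Rothland agreement on 08.02.01: 08.02.02.02 not covered; anti-dumping (Rothland, 08.02.02): +18%; total 38% + 18% = 56%. → 56%.
Line D: newsprint → 08.03; uncoated → 08.03.02; in rolls → 08.03.02.01. Scheduled 20%. Caledon agreement on 08.03: RVC ≥ 40% → 11% available; Caledon agreement on 08.03: not wholly obtained; preferential 11%. → 11%.
Sum: 30% + 19% + 56% + 11% = 116%.

116%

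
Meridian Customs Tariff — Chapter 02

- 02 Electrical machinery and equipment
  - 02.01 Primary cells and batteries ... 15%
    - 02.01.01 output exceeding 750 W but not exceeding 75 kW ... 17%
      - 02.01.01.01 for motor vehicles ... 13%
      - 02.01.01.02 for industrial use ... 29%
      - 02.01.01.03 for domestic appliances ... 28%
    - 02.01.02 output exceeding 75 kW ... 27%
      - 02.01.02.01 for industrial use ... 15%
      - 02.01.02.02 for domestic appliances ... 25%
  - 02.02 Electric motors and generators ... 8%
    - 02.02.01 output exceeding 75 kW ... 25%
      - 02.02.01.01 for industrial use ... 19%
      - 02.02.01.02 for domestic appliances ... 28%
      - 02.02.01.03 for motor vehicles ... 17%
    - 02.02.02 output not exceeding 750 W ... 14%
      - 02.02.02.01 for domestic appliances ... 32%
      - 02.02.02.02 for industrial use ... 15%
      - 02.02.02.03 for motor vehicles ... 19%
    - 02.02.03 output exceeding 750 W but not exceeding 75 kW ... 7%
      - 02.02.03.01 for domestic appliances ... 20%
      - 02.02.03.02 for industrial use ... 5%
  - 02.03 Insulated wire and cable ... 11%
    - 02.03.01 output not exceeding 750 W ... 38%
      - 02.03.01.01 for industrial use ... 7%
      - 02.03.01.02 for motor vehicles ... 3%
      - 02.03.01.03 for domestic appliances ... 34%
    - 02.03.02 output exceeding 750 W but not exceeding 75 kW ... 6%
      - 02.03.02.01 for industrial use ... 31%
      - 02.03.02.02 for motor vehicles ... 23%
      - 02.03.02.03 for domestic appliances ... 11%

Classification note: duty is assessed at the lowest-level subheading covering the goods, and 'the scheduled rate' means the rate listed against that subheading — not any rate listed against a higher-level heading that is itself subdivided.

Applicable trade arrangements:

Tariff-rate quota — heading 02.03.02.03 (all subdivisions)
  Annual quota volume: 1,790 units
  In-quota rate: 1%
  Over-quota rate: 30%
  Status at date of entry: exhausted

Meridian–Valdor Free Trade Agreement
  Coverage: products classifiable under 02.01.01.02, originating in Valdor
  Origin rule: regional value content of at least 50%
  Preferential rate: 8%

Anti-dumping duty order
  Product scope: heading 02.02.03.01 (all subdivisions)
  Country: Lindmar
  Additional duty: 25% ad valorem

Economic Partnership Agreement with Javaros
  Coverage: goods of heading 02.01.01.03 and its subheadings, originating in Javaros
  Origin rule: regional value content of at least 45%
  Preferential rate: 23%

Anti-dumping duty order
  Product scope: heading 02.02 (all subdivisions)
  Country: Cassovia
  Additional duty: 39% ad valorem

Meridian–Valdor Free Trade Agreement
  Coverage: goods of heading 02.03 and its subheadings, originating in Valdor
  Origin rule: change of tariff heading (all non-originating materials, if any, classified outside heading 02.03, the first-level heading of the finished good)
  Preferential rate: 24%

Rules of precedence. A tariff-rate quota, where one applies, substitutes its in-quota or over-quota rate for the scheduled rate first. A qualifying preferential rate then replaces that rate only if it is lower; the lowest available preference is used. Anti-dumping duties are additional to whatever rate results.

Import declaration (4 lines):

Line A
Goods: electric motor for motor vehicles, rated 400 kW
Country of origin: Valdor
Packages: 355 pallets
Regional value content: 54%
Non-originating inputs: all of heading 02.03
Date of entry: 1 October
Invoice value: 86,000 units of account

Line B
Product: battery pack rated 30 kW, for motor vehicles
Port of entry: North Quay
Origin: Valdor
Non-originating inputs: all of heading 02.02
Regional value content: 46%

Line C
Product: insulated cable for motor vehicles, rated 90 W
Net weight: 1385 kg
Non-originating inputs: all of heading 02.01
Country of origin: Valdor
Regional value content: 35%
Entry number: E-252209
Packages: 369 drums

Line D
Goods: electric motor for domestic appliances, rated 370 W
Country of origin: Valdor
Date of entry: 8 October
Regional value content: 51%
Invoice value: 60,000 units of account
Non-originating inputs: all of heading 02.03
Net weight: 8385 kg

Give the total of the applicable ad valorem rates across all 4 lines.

65%

Line A: electric motor → 02.02; rated 400 kW → 02.02.01; for motor vehicles → 02.02.01.03. Scheduled 17%. Valdor agreement on 02.01.01.02: 02.02.01.03 not covered; Valdor agreement on 02.03: 02.02.01.03 not covered. → 17%.
Line B: battery pack → 02.01; rated 30 kW → 02.01.01; for motor vehicles → 02.01.01.01. Scheduled 13%. Valdor agreement on 02.01.01.02: 02.01.01.01 not covered; Valdor agreement on 02.03: 02.01.01.01 not covered. → 13%.
Line C: insulated cable → 02.03; rated 90 W → 02.03.01; for motor vehicles → 02.03.01.02. Scheduled 3%. Valdor agreement on 02.01.01.02: 02.03.01.02 not covered; Valdor agreement on 02.03: CTH met → 24% available; preference 24% not lower than 3% → no reduction. → 3%.
Line D: electric motor → 02.02; rated 370 W → 02.02.02; for domestic appliances → 02.02.02.01. Scheduled 32%. Valdor agreement on 02.01.01.02: 02.02.02.01 not covered; Valdor agreement on 02.03: 02.02.02.01 not covered. → 32%.
Sum: 17% + 13% + 3% + 32% = 65%.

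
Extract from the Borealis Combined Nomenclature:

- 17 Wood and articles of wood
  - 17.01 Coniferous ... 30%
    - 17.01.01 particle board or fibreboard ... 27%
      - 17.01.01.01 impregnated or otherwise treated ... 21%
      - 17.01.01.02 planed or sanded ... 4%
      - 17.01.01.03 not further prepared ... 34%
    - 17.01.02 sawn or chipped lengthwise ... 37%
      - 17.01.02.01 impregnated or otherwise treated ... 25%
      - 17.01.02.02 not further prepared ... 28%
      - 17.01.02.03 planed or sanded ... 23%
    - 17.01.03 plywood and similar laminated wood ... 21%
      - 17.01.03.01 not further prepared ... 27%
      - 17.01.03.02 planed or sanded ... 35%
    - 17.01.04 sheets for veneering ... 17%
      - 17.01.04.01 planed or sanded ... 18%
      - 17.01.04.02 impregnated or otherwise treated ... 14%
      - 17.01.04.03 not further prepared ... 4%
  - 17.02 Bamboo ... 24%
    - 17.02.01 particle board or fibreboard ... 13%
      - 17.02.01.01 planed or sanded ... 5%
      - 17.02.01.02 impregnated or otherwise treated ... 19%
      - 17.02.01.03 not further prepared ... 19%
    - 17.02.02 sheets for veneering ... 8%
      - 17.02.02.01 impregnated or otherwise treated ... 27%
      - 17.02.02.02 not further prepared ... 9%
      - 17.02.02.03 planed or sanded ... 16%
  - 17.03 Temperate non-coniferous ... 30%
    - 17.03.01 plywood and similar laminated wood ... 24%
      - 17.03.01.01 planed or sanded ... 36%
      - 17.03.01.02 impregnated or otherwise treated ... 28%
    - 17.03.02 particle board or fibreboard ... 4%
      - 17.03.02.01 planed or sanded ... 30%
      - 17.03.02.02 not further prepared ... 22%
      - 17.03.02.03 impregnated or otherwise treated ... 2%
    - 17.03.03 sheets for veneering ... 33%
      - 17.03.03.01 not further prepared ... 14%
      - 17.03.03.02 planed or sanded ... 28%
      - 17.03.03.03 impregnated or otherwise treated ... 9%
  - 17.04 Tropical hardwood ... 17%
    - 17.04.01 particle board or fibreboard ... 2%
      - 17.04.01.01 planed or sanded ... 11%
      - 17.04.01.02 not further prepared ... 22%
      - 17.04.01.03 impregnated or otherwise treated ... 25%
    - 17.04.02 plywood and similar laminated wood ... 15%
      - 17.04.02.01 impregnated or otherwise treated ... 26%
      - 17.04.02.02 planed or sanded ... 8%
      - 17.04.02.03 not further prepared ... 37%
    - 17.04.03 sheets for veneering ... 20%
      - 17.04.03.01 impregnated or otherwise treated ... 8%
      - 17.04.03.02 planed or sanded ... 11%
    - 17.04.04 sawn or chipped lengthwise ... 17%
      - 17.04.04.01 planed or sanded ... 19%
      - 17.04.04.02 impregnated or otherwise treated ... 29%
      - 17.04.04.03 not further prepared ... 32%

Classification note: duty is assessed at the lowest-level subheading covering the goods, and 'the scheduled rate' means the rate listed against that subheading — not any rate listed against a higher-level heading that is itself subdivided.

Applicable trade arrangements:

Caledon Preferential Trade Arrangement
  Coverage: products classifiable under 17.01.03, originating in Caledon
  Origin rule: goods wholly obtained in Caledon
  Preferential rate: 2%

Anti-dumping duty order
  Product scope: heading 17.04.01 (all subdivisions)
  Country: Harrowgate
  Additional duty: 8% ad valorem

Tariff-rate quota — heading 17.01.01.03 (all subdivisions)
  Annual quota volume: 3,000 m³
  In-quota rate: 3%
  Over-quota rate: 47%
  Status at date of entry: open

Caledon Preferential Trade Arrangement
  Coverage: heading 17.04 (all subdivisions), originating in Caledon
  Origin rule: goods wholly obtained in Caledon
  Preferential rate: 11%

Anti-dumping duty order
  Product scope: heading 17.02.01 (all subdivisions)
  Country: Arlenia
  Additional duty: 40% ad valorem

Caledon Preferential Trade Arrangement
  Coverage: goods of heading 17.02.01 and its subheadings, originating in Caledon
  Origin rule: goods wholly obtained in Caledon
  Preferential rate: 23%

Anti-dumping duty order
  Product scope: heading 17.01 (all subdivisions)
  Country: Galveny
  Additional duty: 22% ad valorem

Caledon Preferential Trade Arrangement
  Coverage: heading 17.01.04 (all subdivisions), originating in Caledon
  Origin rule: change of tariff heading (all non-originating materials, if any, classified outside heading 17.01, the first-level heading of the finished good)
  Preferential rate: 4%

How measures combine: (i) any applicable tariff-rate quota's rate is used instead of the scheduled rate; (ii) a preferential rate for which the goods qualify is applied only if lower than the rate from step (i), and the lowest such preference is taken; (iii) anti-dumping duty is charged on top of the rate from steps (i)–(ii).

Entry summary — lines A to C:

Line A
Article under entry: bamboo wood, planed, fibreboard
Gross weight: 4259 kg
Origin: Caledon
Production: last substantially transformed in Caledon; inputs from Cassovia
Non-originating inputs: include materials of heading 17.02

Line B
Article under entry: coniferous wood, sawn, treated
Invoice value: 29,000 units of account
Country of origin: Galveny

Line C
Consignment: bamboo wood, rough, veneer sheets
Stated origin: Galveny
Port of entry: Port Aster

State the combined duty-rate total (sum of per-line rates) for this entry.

61%

Line A: bamboo → 17.02; fibreboard → 17.02.01; planed → 17.02.01.01. Scheduled 5%. Caledon agreement on 17.01.03: 17.02.01.01 not covered; Caledon agreement on 17.04: 17.02.01.01 not covered; Caledon agreement on 17.02.01: not wholly obtained; Caledon agreement on 17.01.04: 17.02.01.01 not covered. → 5%.
Line B: coniferous → 17.01; sawn → 17.01.02; treated → 17.01.02.01. Scheduled 25%. anti-dumping (Galveny, 17.01): +22%; total 25% + 22% = 47%. → 47%.
Line C: bamboo → 17.02; veneer sheets → 17.02.02; rough → 17.02.02.02. Scheduled 9%. No special measure applies. → 9%.
Sum: 5% + 47% + 9% = 61%.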